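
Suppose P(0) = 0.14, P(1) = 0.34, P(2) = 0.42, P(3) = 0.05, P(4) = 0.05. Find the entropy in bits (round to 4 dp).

1.8841 bits

H = −Σ pᵢ log₂ pᵢ.
−0.14·log₂(0.14) = 0.3971
−0.34·log₂(0.34) = 0.5292
−0.42·log₂(0.42) = 0.5256
−0.05·log₂(0.05) = 0.2161
−0.05·log₂(0.05) = 0.2161
Sum ≈ 1.8841 → 1.8841 bits.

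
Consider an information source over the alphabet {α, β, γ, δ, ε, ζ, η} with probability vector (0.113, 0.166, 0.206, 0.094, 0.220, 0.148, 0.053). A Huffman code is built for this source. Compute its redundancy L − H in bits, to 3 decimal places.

0.032 bits

Entropy H = −Σ p log₂ p ≈ 2.6888 bits.
Huffman merges: 53/1000+47/500→147/1000; 113/1000+147/1000→13/50; 37/250+83/500→157/500; 103/500+11/50→213/500; 13/50+157/500→287/500; 213/500+287/500→1. L = 2721/1000 ≈ 2.7210.
L − H = 2.7210 − 2.6888 = 0.032 bits.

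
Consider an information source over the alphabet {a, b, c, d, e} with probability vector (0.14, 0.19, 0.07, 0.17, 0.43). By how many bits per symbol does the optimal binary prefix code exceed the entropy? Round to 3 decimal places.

0.061 bits

Entropy H = −Σ p log₂ p ≈ 2.0790 bits.
Huffman merges: 7/100+7/50→21/100; 17/100+19/100→9/25; 21/100+9/25→57/100; 43/100+57/100→1. L = 107/50 ≈ 2.1400.
L − H = 2.1400 − 2.0790 = 0.061 bits.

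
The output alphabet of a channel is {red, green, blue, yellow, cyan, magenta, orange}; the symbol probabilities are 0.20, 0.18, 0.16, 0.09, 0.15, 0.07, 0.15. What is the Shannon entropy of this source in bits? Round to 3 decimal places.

H = −Σ pᵢ log₂ pᵢ.
−0.20·log₂(0.20) = 0.4644
−0.18·log₂(0.18) = 0.4453
−0.16·log₂(0.16) = 0.4230
−0.09·log₂(0.09) = 0.3127
−0.15·log₂(0.15) = 0.4105
−0.07·log₂(0.07) = 0.2686
−0.15·log₂(0.15) = 0.4105
Sum ≈ 2.7350 → 2.735 bits.

2.735 bits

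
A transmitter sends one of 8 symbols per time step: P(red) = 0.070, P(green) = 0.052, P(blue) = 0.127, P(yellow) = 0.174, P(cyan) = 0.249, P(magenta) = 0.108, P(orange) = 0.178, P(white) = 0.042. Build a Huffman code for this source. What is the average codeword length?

Repeatedly combine the two least-probable nodes; the expected code length is the sum of the merged weights.
merge 21/500 + 13/250 → 47/500
merge 7/100 + 47/500 → 41/250
merge 27/250 + 127/1000 → 47/200
merge 41/250 + 87/500 → 169/500
merge 89/500 + 47/200 → 413/1000
merge 249/1000 + 169/500 → 587/1000
merge 413/1000 + 587/1000 → 1
L = 47/500 + 41/250 + 47/200 + 169/500 + 413/1000 + 587/1000 + 1 = 2831/1000 = 2.831 bits/symbol.

2.831 bits/symbol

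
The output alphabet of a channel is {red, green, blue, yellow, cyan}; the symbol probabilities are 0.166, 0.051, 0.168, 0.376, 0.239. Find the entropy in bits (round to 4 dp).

H = −Σ pᵢ log₂ pᵢ.
−0.166·log₂(0.166) = 0.4301
−0.051·log₂(0.051) = 0.2190
−0.168·log₂(0.168) = 0.4323
−0.376·log₂(0.376) = 0.5306
−0.239·log₂(0.239) = 0.4935
Sum ≈ 2.1055 → 2.1055 bits.

2.1055 bits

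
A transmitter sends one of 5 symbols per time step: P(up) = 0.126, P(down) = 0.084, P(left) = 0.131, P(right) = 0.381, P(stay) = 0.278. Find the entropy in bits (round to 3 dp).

2.105 bits

H = −Σ pᵢ log₂ pᵢ.
−0.126·log₂(0.126) = 0.3766
−0.084·log₂(0.084) = 0.3002
−0.131·log₂(0.131) = 0.3841
−0.381·log₂(0.381) = 0.5304
−0.278·log₂(0.278) = 0.5134
Sum ≈ 2.1047 → 2.105 bits.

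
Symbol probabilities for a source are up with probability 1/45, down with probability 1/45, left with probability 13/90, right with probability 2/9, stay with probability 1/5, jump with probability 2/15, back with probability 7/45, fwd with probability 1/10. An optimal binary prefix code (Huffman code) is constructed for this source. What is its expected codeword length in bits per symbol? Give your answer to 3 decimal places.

Repeatedly combine the two least-probable nodes; the expected code length is the sum of the merged weights.
merge 1/45 + 1/45 → 2/45
merge 2/45 + 1/10 → 13/90
merge 2/15 + 13/90 → 5/18
merge 13/90 + 7/45 → 3/10
merge 1/5 + 2/9 → 19/45
merge 5/18 + 3/10 → 26/45
merge 19/45 + 26/45 → 1
L = 2/45 + 13/90 + 5/18 + 3/10 + 19/45 + 26/45 + 1 = 83/30 ≈ 2.767 bits/symbol.

2.767 bits/symbol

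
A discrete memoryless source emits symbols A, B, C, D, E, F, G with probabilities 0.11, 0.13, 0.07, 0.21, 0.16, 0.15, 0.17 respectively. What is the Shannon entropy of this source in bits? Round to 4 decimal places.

2.7425 bits

H = −Σ pᵢ log₂ pᵢ.
−0.11·log₂(0.11) = 0.3503
−0.13·log₂(0.13) = 0.3826
−0.07·log₂(0.07) = 0.2686
−0.21·log₂(0.21) = 0.4728
−0.16·log₂(0.16) = 0.4230
−0.15·log₂(0.15) = 0.4105
−0.17·log₂(0.17) = 0.4346
Sum ≈ 2.7425 → 2.7425 bits.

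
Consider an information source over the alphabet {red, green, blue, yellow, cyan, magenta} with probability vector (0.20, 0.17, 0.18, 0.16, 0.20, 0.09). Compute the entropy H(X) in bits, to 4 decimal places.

H = −Σ pᵢ log₂ pᵢ.
−0.20·log₂(0.20) = 0.4644
−0.17·log₂(0.17) = 0.4346
−0.18·log₂(0.18) = 0.4453
−0.16·log₂(0.16) = 0.4230
−0.20·log₂(0.20) = 0.4644
−0.09·log₂(0.09) = 0.3127
Sum ≈ 2.5443 → 2.5443 bits.

2.5443 bits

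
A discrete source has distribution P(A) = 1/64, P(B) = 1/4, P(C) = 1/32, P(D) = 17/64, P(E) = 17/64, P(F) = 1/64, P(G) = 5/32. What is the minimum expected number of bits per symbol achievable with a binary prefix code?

Repeatedly combine the two least-probable nodes; the expected code length is the sum of the merged weights.
merge 1/64 + 1/64 → 1/32
merge 1/32 + 1/32 → 1/16
merge 1/16 + 5/32 → 7/32
merge 7/32 + 1/4 → 15/32
merge 17/64 + 17/64 → 17/32
merge 15/32 + 17/32 → 1
L = 1/32 + 1/16 + 7/32 + 15/32 + 17/32 + 1 = 37/16 = 2.3125 bits/symbol.

2.3125 bits/symbol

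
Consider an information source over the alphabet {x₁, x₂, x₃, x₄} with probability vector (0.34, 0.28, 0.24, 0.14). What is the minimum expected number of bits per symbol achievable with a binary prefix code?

2 bits/symbol

Repeatedly combine the two least-probable nodes; the expected code length is the sum of the merged weights.
merge 7/50 + 6/25 → 19/50
merge 7/25 + 17/50 → 31/50
merge 19/50 + 31/50 → 1
L = 19/50 + 31/50 + 1 = 2 bits/symbol.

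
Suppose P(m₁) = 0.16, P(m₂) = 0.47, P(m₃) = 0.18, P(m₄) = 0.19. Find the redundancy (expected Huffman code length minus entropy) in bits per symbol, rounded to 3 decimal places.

Entropy H = −Σ p log₂ p ≈ 1.8355 bits.
Huffman merges: 4/25+9/50→17/50; 19/100+17/50→53/100; 47/100+53/100→1. L = 187/100 ≈ 1.8700.
L − H = 1.8700 − 1.8355 = 0.034 bits.

0.034 bits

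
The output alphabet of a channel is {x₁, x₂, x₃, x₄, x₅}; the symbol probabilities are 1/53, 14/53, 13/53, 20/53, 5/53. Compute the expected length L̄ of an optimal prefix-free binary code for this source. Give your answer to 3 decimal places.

2.094 bits/symbol

Repeatedly combine the two least-probable nodes; the expected code length is the sum of the merged weights.
merge 1/53 + 5/53 → 6/53
merge 6/53 + 13/53 → 19/53
merge 14/53 + 19/53 → 33/53
merge 20/53 + 33/53 → 1
L = 6/53 + 19/53 + 33/53 + 1 = 111/53 ≈ 2.094 bits/symbol.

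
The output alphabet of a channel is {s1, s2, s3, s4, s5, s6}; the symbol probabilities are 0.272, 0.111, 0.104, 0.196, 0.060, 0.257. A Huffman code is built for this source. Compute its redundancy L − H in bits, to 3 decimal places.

Entropy H = −Σ p log₂ p ≈ 2.4106 bits.
Huffman merges: 3/50+13/125→41/250; 111/1000+41/250→11/40; 49/250+257/1000→453/1000; 34/125+11/40→547/1000; 453/1000+547/1000→1. L = 2439/1000 ≈ 2.4390.
L − H = 2.4390 − 2.4106 = 0.028 bits.

0.028 bits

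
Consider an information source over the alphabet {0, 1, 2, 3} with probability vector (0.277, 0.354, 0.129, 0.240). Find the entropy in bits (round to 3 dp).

1.919 bits

H = −Σ pᵢ log₂ pᵢ.
−0.277·log₂(0.277) = 0.5130
−0.354·log₂(0.354) = 0.5304
−0.129·log₂(0.129) = 0.3811
−0.240·log₂(0.240) = 0.4941
Sum ≈ 1.9186 → 1.919 bits.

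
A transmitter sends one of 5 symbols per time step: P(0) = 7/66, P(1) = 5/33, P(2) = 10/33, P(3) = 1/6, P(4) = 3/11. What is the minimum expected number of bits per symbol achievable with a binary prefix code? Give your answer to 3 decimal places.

Repeatedly combine the two least-probable nodes; the expected code length is the sum of the merged weights.
merge 7/66 + 5/33 → 17/66
merge 1/6 + 17/66 → 14/33
merge 3/11 + 10/33 → 19/33
merge 14/33 + 19/33 → 1
L = 17/66 + 14/33 + 19/33 + 1 = 149/66 ≈ 2.258 bits/symbol.

2.258 bits/symbol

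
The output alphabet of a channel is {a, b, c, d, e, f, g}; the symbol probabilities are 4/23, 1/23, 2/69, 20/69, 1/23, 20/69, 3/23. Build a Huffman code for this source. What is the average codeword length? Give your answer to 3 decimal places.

2.435 bits/symbol

Repeatedly combine the two least-probable nodes; the expected code length is the sum of the merged weights.
merge 2/69 + 1/23 → 5/69
merge 1/23 + 5/69 → 8/69
merge 8/69 + 3/23 → 17/69
merge 4/23 + 17/69 → 29/69
merge 20/69 + 20/69 → 40/69
merge 29/69 + 40/69 → 1
L = 5/69 + 8/69 + 17/69 + 29/69 + 40/69 + 1 = 56/23 ≈ 2.435 bits/symbol.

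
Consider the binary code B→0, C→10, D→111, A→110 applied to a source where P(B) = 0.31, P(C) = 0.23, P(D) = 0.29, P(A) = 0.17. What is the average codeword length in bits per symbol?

L̄ = Σ pᵢ·ℓᵢ = 0.31·1 + 0.23·2 + 0.29·3 + 0.17·3 = 2.15 bits/symbol.

2.15 bits/symbol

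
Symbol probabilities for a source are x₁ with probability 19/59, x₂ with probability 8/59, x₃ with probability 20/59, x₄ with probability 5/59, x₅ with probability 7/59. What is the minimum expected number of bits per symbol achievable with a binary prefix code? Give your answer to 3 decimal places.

Repeatedly combine the two least-probable nodes; the expected code length is the sum of the merged weights.
merge 5/59 + 7/59 → 12/59
merge 8/59 + 12/59 → 20/59
merge 19/59 + 20/59 → 39/59
merge 20/59 + 39/59 → 1
L = 12/59 + 20/59 + 39/59 + 1 = 130/59 ≈ 2.203 bits/symbol.

2.203 bits/symbol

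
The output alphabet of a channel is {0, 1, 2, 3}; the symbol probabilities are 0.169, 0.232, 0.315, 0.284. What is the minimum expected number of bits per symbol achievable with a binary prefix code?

2 bits/symbol

Repeatedly combine the two least-probable nodes; the expected code length is the sum of the merged weights.
merge 169/1000 + 29/125 → 401/1000
merge 71/250 + 63/200 → 599/1000
merge 401/1000 + 599/1000 → 1
L = 401/1000 + 599/1000 + 1 = 2 bits/symbol.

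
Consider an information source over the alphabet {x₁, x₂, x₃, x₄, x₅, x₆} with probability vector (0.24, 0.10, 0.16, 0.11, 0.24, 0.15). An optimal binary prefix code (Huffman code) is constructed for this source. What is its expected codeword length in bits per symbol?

2.52 bits/symbol

Repeatedly combine the two least-probable nodes; the expected code length is the sum of the merged weights.
merge 1/10 + 11/100 → 21/100
merge 3/20 + 4/25 → 31/100
merge 21/100 + 6/25 → 9/20
merge 6/25 + 31/100 → 11/20
merge 9/20 + 11/20 → 1
L = 21/100 + 31/100 + 9/20 + 11/20 + 1 = 63/25 = 2.52 bits/symbol.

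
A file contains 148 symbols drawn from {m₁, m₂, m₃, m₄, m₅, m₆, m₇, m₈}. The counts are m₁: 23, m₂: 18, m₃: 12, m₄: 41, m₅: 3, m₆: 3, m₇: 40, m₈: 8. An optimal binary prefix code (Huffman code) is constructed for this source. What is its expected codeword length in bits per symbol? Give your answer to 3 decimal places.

2.588 bits/symbol

Probabilities are the counts divided by 148.
Repeatedly combine the two least-probable nodes; the expected code length is the sum of the merged weights.
merge 3/148 + 3/148 → 3/74
merge 3/74 + 2/37 → 7/74
merge 3/37 + 7/74 → 13/74
merge 9/74 + 23/148 → 41/148
merge 13/74 + 10/37 → 33/74
merge 41/148 + 41/148 → 41/74
merge 33/74 + 41/74 → 1
L = 3/74 + 7/74 + 13/74 + 41/148 + 33/74 + 41/74 + 1 = 383/148 ≈ 2.588 bits/symbol.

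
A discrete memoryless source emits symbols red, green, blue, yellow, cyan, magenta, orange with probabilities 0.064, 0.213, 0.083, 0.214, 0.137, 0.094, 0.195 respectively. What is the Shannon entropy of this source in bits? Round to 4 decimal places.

2.6765 bits

H = −Σ pᵢ log₂ pᵢ.
−0.064·log₂(0.064) = 0.2538
−0.213·log₂(0.213) = 0.4752
−0.083·log₂(0.083) = 0.2980
−0.214·log₂(0.214) = 0.4760
−0.137·log₂(0.137) = 0.3929
−0.094·log₂(0.094) = 0.3207
−0.195·log₂(0.195) = 0.4599
Sum ≈ 2.6765 → 2.6765 bits.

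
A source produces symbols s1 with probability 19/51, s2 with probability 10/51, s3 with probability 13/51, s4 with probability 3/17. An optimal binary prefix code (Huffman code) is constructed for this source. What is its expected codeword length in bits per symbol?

Repeatedly combine the two least-probable nodes; the expected code length is the sum of the merged weights.
merge 3/17 + 10/51 → 19/51
merge 13/51 + 19/51 → 32/51
merge 19/51 + 32/51 → 1
L = 19/51 + 32/51 + 1 = 2 bits/symbol.

2 bits/symbol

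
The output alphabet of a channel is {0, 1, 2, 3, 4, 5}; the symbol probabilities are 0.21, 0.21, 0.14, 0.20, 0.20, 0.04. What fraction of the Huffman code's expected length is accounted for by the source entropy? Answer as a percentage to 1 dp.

Entropy H = −Σ p log₂ p ≈ 2.4573 bits.
Huffman merges: 1/25+7/50→9/50; 9/50+1/5→19/50; 1/5+21/100→41/100; 21/100+19/50→59/100; 41/100+59/100→1. L = 64/25 ≈ 2.5600.
Efficiency = H/L = 2.4573/2.5600 = 96.0%.

96.0%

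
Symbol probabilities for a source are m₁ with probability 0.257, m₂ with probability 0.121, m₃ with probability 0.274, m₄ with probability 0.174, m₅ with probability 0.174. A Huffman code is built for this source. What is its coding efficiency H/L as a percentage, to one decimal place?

Entropy H = −Σ p log₂ p ≈ 2.2622 bits.
Huffman merges: 121/1000+87/500→59/200; 87/500+257/1000→431/1000; 137/500+59/200→569/1000; 431/1000+569/1000→1. L = 459/200 ≈ 2.2950.
Efficiency = H/L = 2.2622/2.2950 = 98.6%.

98.6%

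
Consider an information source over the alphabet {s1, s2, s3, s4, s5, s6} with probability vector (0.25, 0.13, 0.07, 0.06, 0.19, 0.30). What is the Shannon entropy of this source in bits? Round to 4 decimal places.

2.3710 bits

H = −Σ pᵢ log₂ pᵢ.
−0.25·log₂(0.25) = 0.5000
−0.13·log₂(0.13) = 0.3826
−0.07·log₂(0.07) = 0.2686
−0.06·log₂(0.06) = 0.2435
−0.19·log₂(0.19) = 0.4552
−0.30·log₂(0.30) = 0.5211
Sum ≈ 2.3710 → 2.3710 bits.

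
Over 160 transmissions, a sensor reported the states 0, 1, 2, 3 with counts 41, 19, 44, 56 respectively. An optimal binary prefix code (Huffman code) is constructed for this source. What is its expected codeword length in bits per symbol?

Probabilities are the counts divided by 160.
Repeatedly combine the two least-probable nodes; the expected code length is the sum of the merged weights.
merge 19/160 + 41/160 → 3/8
merge 11/40 + 7/20 → 5/8
merge 3/8 + 5/8 → 1
L = 3/8 + 5/8 + 1 = 2 bits/symbol.

2 bits/symbol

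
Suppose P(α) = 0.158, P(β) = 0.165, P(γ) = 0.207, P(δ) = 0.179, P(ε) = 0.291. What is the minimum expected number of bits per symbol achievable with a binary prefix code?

Repeatedly combine the two least-probable nodes; the expected code length is the sum of the merged weights.
merge 79/500 + 33/200 → 323/1000
merge 179/1000 + 207/1000 → 193/500
merge 291/1000 + 323/1000 → 307/500
merge 193/500 + 307/500 → 1
L = 323/1000 + 193/500 + 307/500 + 1 = 2323/1000 = 2.323 bits/symbol.

2.323 bits/symbol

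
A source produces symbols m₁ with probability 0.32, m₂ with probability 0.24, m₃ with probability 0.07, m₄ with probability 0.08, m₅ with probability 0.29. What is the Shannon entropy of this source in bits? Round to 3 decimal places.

H = −Σ pᵢ log₂ pᵢ.
−0.32·log₂(0.32) = 0.5260
−0.24·log₂(0.24) = 0.4941
−0.07·log₂(0.07) = 0.2686
−0.08·log₂(0.08) = 0.2915
−0.29·log₂(0.29) = 0.5179
Sum ≈ 2.0981 → 2.098 bits.

2.098 bits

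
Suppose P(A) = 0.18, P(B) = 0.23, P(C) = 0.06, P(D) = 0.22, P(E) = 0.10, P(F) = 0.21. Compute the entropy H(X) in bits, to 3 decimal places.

H = −Σ pᵢ log₂ pᵢ.
−0.18·log₂(0.18) = 0.4453
−0.23·log₂(0.23) = 0.4877
−0.06·log₂(0.06) = 0.2435
−0.22·log₂(0.22) = 0.4806
−0.10·log₂(0.10) = 0.3322
−0.21·log₂(0.21) = 0.4728
Sum ≈ 2.4621 → 2.462 bits.

2.462 bits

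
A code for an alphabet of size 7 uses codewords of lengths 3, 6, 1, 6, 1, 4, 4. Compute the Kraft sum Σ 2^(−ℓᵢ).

With common denominator 2^6 = 64: Σ 2^(−ℓᵢ) = 8/64 + 1/64 + 32/64 + 1/64 + 32/64 + 4/64 + 4/64 = 82/64 = 1.28125.

1.28125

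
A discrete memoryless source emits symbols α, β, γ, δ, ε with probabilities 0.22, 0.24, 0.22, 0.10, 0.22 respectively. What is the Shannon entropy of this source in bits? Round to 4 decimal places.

H = −Σ pᵢ log₂ pᵢ.
−0.22·log₂(0.22) = 0.4806
−0.24·log₂(0.24) = 0.4941
−0.22·log₂(0.22) = 0.4806
−0.10·log₂(0.10) = 0.3322
−0.22·log₂(0.22) = 0.4806
Sum ≈ 2.2680 → 2.2680 bits.

2.2680 bits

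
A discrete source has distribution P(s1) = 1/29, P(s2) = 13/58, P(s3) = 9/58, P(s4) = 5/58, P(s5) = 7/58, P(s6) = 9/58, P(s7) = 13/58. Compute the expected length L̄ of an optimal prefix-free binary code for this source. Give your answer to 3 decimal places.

Repeatedly combine the two least-probable nodes; the expected code length is the sum of the merged weights.
merge 1/29 + 5/58 → 7/58
merge 7/58 + 7/58 → 7/29
merge 9/58 + 9/58 → 9/29
merge 13/58 + 13/58 → 13/29
merge 7/29 + 9/29 → 16/29
merge 13/29 + 16/29 → 1
L = 7/58 + 7/29 + 9/29 + 13/29 + 16/29 + 1 = 155/58 ≈ 2.672 bits/symbol.

2.672 bits/symbol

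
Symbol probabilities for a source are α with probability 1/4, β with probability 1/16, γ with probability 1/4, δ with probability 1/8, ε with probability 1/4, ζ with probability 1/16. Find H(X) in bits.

2.375 bits

Each probability is a power of 1/2, so log₂(1/p) is an integer.
H = Σ p·log₂(1/p) = 1/4·2 + 1/16·4 + 1/4·2 + 1/8·3 + 1/4·2 + 1/16·4 = 2.375 bits.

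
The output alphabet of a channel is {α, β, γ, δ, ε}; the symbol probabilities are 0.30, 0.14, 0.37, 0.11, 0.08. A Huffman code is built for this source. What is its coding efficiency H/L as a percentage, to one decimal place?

Entropy H = −Σ p log₂ p ≈ 2.0907 bits.
Huffman merges: 2/25+11/100→19/100; 7/50+19/100→33/100; 3/10+33/100→63/100; 37/100+63/100→1. L = 43/20 ≈ 2.1500.
Efficiency = H/L = 2.0907/2.1500 = 97.2%.

97.2%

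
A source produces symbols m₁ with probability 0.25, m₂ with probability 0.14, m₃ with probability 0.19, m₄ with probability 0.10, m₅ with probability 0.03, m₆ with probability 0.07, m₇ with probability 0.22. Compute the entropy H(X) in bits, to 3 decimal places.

H = −Σ pᵢ log₂ pᵢ.
−0.25·log₂(0.25) = 0.5000
−0.14·log₂(0.14) = 0.3971
−0.19·log₂(0.19) = 0.4552
−0.10·log₂(0.10) = 0.3322
−0.03·log₂(0.03) = 0.1518
−0.07·log₂(0.07) = 0.2686
−0.22·log₂(0.22) = 0.4806
Sum ≈ 2.5854 → 2.585 bits.

2.585 bits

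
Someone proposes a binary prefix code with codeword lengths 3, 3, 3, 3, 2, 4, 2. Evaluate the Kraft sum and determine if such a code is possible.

1.0625; no

With common denominator 2^4 = 16: Σ 2^(−ℓᵢ) = 2/16 + 2/16 + 2/16 + 2/16 + 4/16 + 1/16 + 4/16 = 17/16 = 1.0625.
Kraft's inequality requires Σ ≤ 1; here Σ = 1.0625 > 1, so no such prefix code exists.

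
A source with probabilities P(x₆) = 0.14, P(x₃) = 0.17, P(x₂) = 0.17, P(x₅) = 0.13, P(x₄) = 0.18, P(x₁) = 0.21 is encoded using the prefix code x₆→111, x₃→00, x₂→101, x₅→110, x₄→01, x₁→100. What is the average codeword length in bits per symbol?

L̄ = Σ pᵢ·ℓᵢ = 0.14·3 + 0.17·2 + 0.17·3 + 0.13·3 + 0.18·2 + 0.21·3 = 2.65 bits/symbol.

2.65 bits/symbol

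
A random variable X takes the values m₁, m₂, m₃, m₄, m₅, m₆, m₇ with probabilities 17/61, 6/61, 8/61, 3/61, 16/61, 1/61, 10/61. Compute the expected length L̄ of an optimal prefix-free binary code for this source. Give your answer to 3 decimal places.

2.525 bits/symbol

Repeatedly combine the two least-probable nodes; the expected code length is the sum of the merged weights.
merge 1/61 + 3/61 → 4/61
merge 4/61 + 6/61 → 10/61
merge 8/61 + 10/61 → 18/61
merge 10/61 + 16/61 → 26/61
merge 17/61 + 18/61 → 35/61
merge 26/61 + 35/61 → 1
L = 4/61 + 10/61 + 18/61 + 26/61 + 35/61 + 1 = 154/61 ≈ 2.525 bits/symbol.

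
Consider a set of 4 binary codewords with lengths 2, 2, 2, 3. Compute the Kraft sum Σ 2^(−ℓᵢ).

With common denominator 2^3 = 8: Σ 2^(−ℓᵢ) = 2/8 + 2/8 + 2/8 + 1/8 = 7/8 = 0.875.

0.875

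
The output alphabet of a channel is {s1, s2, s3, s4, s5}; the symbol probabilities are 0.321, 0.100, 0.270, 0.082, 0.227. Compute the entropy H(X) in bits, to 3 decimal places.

H = −Σ pᵢ log₂ pᵢ.
−0.321·log₂(0.321) = 0.5262
−0.100·log₂(0.100) = 0.3322
−0.270·log₂(0.270) = 0.5100
−0.082·log₂(0.082) = 0.2959
−0.227·log₂(0.227) = 0.4856
Sum ≈ 2.1499 → 2.150 bits.

2.150 bits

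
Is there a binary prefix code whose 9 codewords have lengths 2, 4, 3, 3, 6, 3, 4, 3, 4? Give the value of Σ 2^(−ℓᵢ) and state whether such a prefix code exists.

With common denominator 2^6 = 64: Σ 2^(−ℓᵢ) = 16/64 + 4/64 + 8/64 + 8/64 + 1/64 + 8/64 + 4/64 + 8/64 + 4/64 = 61/64 = 0.953125.
Kraft's inequality requires Σ ≤ 1; here Σ = 0.953125 ≤ 1, so such a prefix code exists.

0.953125; yes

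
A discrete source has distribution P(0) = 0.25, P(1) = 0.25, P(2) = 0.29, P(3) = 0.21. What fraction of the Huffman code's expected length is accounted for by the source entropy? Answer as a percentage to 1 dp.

Entropy H = −Σ p log₂ p ≈ 1.9907 bits.
Huffman merges: 21/100+1/4→23/50; 1/4+29/100→27/50; 23/50+27/50→1. L = 2 ≈ 2.0000.
Efficiency = H/L = 1.9907/2.0000 = 99.5%.

99.5%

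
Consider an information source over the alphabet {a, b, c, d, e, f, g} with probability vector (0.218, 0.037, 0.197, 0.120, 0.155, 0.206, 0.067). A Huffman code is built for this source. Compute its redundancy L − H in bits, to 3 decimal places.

Entropy H = −Σ p log₂ p ≈ 2.6316 bits.
Huffman merges: 37/1000+67/1000→13/125; 13/125+3/25→28/125; 31/200+197/1000→44/125; 103/500+109/500→53/125; 28/125+44/125→72/125; 53/125+72/125→1. L = 67/25 ≈ 2.6800.
L − H = 2.6800 − 2.6316 = 0.048 bits.

0.048 bits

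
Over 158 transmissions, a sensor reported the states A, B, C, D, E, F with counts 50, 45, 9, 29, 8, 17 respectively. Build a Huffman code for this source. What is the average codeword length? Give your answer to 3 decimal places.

Probabilities are the counts divided by 158.
Repeatedly combine the two least-probable nodes; the expected code length is the sum of the merged weights.
merge 4/79 + 9/158 → 17/158
merge 17/158 + 17/158 → 17/79
merge 29/158 + 17/79 → 63/158
merge 45/158 + 25/79 → 95/158
merge 63/158 + 95/158 → 1
L = 17/158 + 17/79 + 63/158 + 95/158 + 1 = 367/158 ≈ 2.323 bits/symbol.

2.323 bits/symbol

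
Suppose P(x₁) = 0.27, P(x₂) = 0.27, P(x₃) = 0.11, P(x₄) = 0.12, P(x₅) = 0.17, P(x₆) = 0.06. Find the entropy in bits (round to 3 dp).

H = −Σ pᵢ log₂ pᵢ.
−0.27·log₂(0.27) = 0.5100
−0.27·log₂(0.27) = 0.5100
−0.11·log₂(0.11) = 0.3503
−0.12·log₂(0.12) = 0.3671
−0.17·log₂(0.17) = 0.4346
−0.06·log₂(0.06) = 0.2435
Sum ≈ 2.4155 → 2.416 bits.

2.416 bits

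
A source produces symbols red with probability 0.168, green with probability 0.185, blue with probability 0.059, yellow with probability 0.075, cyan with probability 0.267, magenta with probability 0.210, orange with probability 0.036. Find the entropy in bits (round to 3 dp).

H = −Σ pᵢ log₂ pᵢ.
−0.168·log₂(0.168) = 0.4323
−0.185·log₂(0.185) = 0.4504
−0.059·log₂(0.059) = 0.2409
−0.075·log₂(0.075) = 0.2803
−0.267·log₂(0.267) = 0.5087
−0.210·log₂(0.210) = 0.4728
−0.036·log₂(0.036) = 0.1727
Sum ≈ 2.5580 → 2.558 bits.

2.558 bits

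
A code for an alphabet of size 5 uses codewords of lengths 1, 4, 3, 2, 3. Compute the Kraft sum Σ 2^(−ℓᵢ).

With common denominator 2^4 = 16: Σ 2^(−ℓᵢ) = 8/16 + 1/16 + 2/16 + 4/16 + 2/16 = 17/16 = 1.0625.

1.0625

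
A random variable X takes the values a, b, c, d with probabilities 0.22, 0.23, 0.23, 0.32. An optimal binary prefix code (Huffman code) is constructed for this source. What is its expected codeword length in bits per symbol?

Repeatedly combine the two least-probable nodes; the expected code length is the sum of the merged weights.
merge 11/50 + 23/100 → 9/20
merge 23/100 + 8/25 → 11/20
merge 9/20 + 11/20 → 1
L = 9/20 + 11/20 + 1 = 2 bits/symbol.

2 bits/symbol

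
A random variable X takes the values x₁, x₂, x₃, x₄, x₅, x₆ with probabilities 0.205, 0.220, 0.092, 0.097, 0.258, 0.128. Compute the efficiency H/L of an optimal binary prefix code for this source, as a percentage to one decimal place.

Entropy H = −Σ p log₂ p ≈ 2.4763 bits.
Huffman merges: 23/250+97/1000→189/1000; 16/125+189/1000→317/1000; 41/200+11/50→17/40; 129/500+317/1000→23/40; 17/40+23/40→1. L = 1253/500 ≈ 2.5060.
Efficiency = H/L = 2.4763/2.5060 = 98.8%.

98.8%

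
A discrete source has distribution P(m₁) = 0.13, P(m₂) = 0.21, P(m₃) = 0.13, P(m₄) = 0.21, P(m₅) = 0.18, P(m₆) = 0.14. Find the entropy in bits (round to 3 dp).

H = −Σ pᵢ log₂ pᵢ.
−0.13·log₂(0.13) = 0.3826
−0.21·log₂(0.21) = 0.4728
−0.13·log₂(0.13) = 0.3826
−0.21·log₂(0.21) = 0.4728
−0.18·log₂(0.18) = 0.4453
−0.14·log₂(0.14) = 0.3971
Sum ≈ 2.5534 → 2.553 bits.

2.553 bits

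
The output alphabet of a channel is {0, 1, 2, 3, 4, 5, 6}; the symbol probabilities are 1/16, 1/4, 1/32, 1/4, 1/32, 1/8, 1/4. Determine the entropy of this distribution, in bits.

Each probability is a power of 1/2, so log₂(1/p) is an integer.
H = Σ p·log₂(1/p) = 1/16·4 + 1/4·2 + 1/32·5 + 1/4·2 + 1/32·5 + 1/8·3 + 1/4·2 = 2.4375 bits.

2.4375 bits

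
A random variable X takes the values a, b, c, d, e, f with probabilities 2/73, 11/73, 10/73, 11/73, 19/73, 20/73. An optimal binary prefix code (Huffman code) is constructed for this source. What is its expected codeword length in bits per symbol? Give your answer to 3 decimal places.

2.466 bits/symbol

Repeatedly combine the two least-probable nodes; the expected code length is the sum of the merged weights.
merge 2/73 + 10/73 → 12/73
merge 11/73 + 11/73 → 22/73
merge 12/73 + 19/73 → 31/73
merge 20/73 + 22/73 → 42/73
merge 31/73 + 42/73 → 1
L = 12/73 + 22/73 + 31/73 + 42/73 + 1 = 180/73 ≈ 2.466 bits/symbol.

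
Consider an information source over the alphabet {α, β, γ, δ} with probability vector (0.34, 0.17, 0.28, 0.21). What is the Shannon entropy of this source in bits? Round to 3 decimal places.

H = −Σ pᵢ log₂ pᵢ.
−0.34·log₂(0.34) = 0.5292
−0.17·log₂(0.17) = 0.4346
−0.28·log₂(0.28) = 0.5142
−0.21·log₂(0.21) = 0.4728
Sum ≈ 1.9508 → 1.951 bits.

1.951 bits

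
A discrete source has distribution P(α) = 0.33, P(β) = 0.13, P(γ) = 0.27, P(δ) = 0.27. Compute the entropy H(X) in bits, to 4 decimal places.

1.9305 bits

H = −Σ pᵢ log₂ pᵢ.
−0.33·log₂(0.33) = 0.5278
−0.13·log₂(0.13) = 0.3826
−0.27·log₂(0.27) = 0.5100
−0.27·log₂(0.27) = 0.5100
Sum ≈ 1.9305 → 1.9305 bits.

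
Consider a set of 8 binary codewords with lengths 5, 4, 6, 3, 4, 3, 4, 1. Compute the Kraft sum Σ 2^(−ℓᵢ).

With common denominator 2^6 = 64: Σ 2^(−ℓᵢ) = 2/64 + 4/64 + 1/64 + 8/64 + 4/64 + 8/64 + 4/64 + 32/64 = 63/64 = 0.984375.

0.984375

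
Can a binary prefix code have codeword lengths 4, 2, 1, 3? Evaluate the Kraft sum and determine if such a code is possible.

With common denominator 2^4 = 16: Σ 2^(−ℓᵢ) = 1/16 + 4/16 + 8/16 + 2/16 = 15/16 = 0.9375.
Kraft's inequality requires Σ ≤ 1; here Σ = 0.9375 ≤ 1, so such a prefix code exists.

0.9375; yes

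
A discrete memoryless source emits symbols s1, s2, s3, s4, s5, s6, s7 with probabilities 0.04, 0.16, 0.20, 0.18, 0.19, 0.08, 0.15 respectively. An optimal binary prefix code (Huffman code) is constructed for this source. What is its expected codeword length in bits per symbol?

2.73 bits/symbol

Repeatedly combine the two least-probable nodes; the expected code length is the sum of the merged weights.
merge 1/25 + 2/25 → 3/25
merge 3/25 + 3/20 → 27/100
merge 4/25 + 9/50 → 17/50
merge 19/100 + 1/5 → 39/100
merge 27/100 + 17/50 → 61/100
merge 39/100 + 61/100 → 1
L = 3/25 + 27/100 + 17/50 + 39/100 + 61/100 + 1 = 273/100 = 2.73 bits/symbol.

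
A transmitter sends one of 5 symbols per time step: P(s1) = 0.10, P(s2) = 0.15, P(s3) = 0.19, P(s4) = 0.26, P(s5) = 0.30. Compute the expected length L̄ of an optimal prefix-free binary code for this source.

Repeatedly combine the two least-probable nodes; the expected code length is the sum of the merged weights.
merge 1/10 + 3/20 → 1/4
merge 19/100 + 1/4 → 11/25
merge 13/50 + 3/10 → 14/25
merge 11/25 + 14/25 → 1
L = 1/4 + 11/25 + 14/25 + 1 = 9/4 = 2.25 bits/symbol.

2.25 bits/symbol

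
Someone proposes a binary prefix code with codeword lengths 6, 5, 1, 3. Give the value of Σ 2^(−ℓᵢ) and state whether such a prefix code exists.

0.671875; yes

With common denominator 2^6 = 64: Σ 2^(−ℓᵢ) = 1/64 + 2/64 + 32/64 + 8/64 = 43/64 = 0.671875.
Kraft's inequality requires Σ ≤ 1; here Σ = 0.671875 ≤ 1, so such a prefix code exists.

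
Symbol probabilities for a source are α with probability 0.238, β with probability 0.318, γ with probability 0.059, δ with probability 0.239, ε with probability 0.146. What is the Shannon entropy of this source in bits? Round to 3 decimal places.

H = −Σ pᵢ log₂ pᵢ.
−0.238·log₂(0.238) = 0.4929
−0.318·log₂(0.318) = 0.5256
−0.059·log₂(0.059) = 0.2409
−0.239·log₂(0.239) = 0.4935
−0.146·log₂(0.146) = 0.4053
Sum ≈ 2.1582 → 2.158 bits.

2.158 bits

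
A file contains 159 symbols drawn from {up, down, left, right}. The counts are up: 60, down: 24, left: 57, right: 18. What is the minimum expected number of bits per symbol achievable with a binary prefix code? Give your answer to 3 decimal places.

Probabilities are the counts divided by 159.
Repeatedly combine the two least-probable nodes; the expected code length is the sum of the merged weights.
merge 6/53 + 8/53 → 14/53
merge 14/53 + 19/53 → 33/53
merge 20/53 + 33/53 → 1
L = 14/53 + 33/53 + 1 = 100/53 ≈ 1.887 bits/symbol.

1.887 bits/symbol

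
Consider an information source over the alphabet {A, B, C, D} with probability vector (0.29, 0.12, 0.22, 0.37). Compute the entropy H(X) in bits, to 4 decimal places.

H = −Σ pᵢ log₂ pᵢ.
−0.29·log₂(0.29) = 0.5179
−0.12·log₂(0.12) = 0.3671
−0.22·log₂(0.22) = 0.4806
−0.37·log₂(0.37) = 0.5307
Sum ≈ 1.8963 → 1.8963 bits.

1.8963 bits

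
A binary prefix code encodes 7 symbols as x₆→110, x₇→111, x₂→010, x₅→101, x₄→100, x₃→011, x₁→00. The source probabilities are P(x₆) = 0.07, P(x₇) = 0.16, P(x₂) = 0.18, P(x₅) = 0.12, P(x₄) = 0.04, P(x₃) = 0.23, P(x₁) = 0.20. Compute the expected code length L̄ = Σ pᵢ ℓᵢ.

L̄ = Σ pᵢ·ℓᵢ = 0.07·3 + 0.16·3 + 0.18·3 + 0.12·3 + 0.04·3 + 0.23·3 + 0.20·2 = 2.8 bits/symbol.

2.8 bits/symbol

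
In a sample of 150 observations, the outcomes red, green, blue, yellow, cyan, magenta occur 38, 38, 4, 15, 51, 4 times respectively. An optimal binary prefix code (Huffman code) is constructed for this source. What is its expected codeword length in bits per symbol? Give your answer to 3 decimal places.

2.207 bits/symbol

Probabilities are the counts divided by 150.
Repeatedly combine the two least-probable nodes; the expected code length is the sum of the merged weights.
merge 2/75 + 2/75 → 4/75
merge 4/75 + 1/10 → 23/150
merge 23/150 + 19/75 → 61/150
merge 19/75 + 17/50 → 89/150
merge 61/150 + 89/150 → 1
L = 4/75 + 23/150 + 61/150 + 89/150 + 1 = 331/150 ≈ 2.207 bits/symbol.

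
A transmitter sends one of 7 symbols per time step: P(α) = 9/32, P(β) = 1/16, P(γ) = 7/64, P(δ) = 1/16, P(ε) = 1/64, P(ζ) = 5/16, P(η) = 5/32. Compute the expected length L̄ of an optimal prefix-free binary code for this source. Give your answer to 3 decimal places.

Repeatedly combine the two least-probable nodes; the expected code length is the sum of the merged weights.
merge 1/64 + 1/16 → 5/64
merge 1/16 + 5/64 → 9/64
merge 7/64 + 9/64 → 1/4
merge 5/32 + 1/4 → 13/32
merge 9/32 + 5/16 → 19/32
merge 13/32 + 19/32 → 1
L = 5/64 + 9/64 + 1/4 + 13/32 + 19/32 + 1 = 79/32 ≈ 2.469 bits/symbol.

2.469 bits/symbol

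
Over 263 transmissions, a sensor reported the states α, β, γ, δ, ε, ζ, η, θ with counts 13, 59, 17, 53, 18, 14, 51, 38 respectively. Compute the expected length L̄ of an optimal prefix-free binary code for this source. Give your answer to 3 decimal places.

2.810 bits/symbol

Probabilities are the counts divided by 263.
Repeatedly combine the two least-probable nodes; the expected code length is the sum of the merged weights.
merge 13/263 + 14/263 → 27/263
merge 17/263 + 18/263 → 35/263
merge 27/263 + 35/263 → 62/263
merge 38/263 + 51/263 → 89/263
merge 53/263 + 59/263 → 112/263
merge 62/263 + 89/263 → 151/263
merge 112/263 + 151/263 → 1
L = 27/263 + 35/263 + 62/263 + 89/263 + 112/263 + 151/263 + 1 = 739/263 ≈ 2.810 bits/symbol.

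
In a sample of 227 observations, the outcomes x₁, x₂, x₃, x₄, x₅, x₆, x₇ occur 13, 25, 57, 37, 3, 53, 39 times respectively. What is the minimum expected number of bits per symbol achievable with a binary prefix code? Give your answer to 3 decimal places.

2.586 bits/symbol

Probabilities are the counts divided by 227.
Repeatedly combine the two least-probable nodes; the expected code length is the sum of the merged weights.
merge 3/227 + 13/227 → 16/227
merge 16/227 + 25/227 → 41/227
merge 37/227 + 39/227 → 76/227
merge 41/227 + 53/227 → 94/227
merge 57/227 + 76/227 → 133/227
merge 94/227 + 133/227 → 1
L = 16/227 + 41/227 + 76/227 + 94/227 + 133/227 + 1 = 587/227 ≈ 2.586 bits/symbol.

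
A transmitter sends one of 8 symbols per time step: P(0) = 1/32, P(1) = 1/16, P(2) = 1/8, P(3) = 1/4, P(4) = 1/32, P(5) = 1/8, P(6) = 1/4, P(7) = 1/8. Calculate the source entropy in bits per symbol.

2.6875 bits

Each probability is a power of 1/2, so log₂(1/p) is an integer.
H = Σ p·log₂(1/p) = 1/32·5 + 1/16·4 + 1/8·3 + 1/4·2 + 1/32·5 + 1/8·3 + 1/4·2 + 1/8·3 = 2.6875 bits.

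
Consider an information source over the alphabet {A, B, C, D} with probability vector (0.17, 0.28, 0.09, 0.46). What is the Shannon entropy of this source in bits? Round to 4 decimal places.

H = −Σ pᵢ log₂ pᵢ.
−0.17·log₂(0.17) = 0.4346
−0.28·log₂(0.28) = 0.5142
−0.09·log₂(0.09) = 0.3127
−0.46·log₂(0.46) = 0.5153
Sum ≈ 1.7768 → 1.7768 bits.

1.7768 bits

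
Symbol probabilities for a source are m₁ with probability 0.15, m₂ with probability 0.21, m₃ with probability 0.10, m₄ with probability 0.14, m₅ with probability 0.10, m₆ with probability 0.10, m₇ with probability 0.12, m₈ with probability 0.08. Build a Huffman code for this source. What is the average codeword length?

2.97 bits/symbol

Repeatedly combine the two least-probable nodes; the expected code length is the sum of the merged weights.
merge 2/25 + 1/10 → 9/50
merge 1/10 + 1/10 → 1/5
merge 3/25 + 7/50 → 13/50
merge 3/20 + 9/50 → 33/100
merge 1/5 + 21/100 → 41/100
merge 13/50 + 33/100 → 59/100
merge 41/100 + 59/100 → 1
L = 9/50 + 1/5 + 13/50 + 33/100 + 41/100 + 59/100 + 1 = 297/100 = 2.97 bits/symbol.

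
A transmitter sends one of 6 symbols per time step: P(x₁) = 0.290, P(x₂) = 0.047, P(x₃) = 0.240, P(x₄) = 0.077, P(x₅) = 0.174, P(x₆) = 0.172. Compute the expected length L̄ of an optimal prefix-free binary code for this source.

Repeatedly combine the two least-probable nodes; the expected code length is the sum of the merged weights.
merge 47/1000 + 77/1000 → 31/250
merge 31/250 + 43/250 → 37/125
merge 87/500 + 6/25 → 207/500
merge 29/100 + 37/125 → 293/500
merge 207/500 + 293/500 → 1
L = 31/250 + 37/125 + 207/500 + 293/500 + 1 = 121/50 = 2.42 bits/symbol.

2.42 bits/symbol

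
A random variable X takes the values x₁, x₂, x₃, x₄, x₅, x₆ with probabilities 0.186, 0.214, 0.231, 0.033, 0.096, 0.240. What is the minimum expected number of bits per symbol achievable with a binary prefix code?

Repeatedly combine the two least-probable nodes; the expected code length is the sum of the merged weights.
merge 33/1000 + 12/125 → 129/1000
merge 129/1000 + 93/500 → 63/200
merge 107/500 + 231/1000 → 89/200
merge 6/25 + 63/200 → 111/200
merge 89/200 + 111/200 → 1
L = 129/1000 + 63/200 + 89/200 + 111/200 + 1 = 611/250 = 2.444 bits/symbol.

2.444 bits/symbol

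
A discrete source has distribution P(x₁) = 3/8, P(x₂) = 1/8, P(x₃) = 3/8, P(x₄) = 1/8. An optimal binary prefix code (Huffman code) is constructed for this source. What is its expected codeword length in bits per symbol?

Repeatedly combine the two least-probable nodes; the expected code length is the sum of the merged weights.
merge 1/8 + 1/8 → 1/4
merge 1/4 + 3/8 → 5/8
merge 3/8 + 5/8 → 1
L = 1/4 + 5/8 + 1 = 15/8 = 1.875 bits/symbol.

1.875 bits/symbol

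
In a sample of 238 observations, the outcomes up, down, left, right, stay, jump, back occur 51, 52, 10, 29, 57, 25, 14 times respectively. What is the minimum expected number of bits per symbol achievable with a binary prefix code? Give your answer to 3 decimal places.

Probabilities are the counts divided by 238.
Repeatedly combine the two least-probable nodes; the expected code length is the sum of the merged weights.
merge 5/119 + 1/17 → 12/119
merge 12/119 + 25/238 → 7/34
merge 29/238 + 7/34 → 39/119
merge 3/14 + 26/119 → 103/238
merge 57/238 + 39/119 → 135/238
merge 103/238 + 135/238 → 1
L = 12/119 + 7/34 + 39/119 + 103/238 + 135/238 + 1 = 627/238 ≈ 2.634 bits/symbol.

2.634 bits/symbol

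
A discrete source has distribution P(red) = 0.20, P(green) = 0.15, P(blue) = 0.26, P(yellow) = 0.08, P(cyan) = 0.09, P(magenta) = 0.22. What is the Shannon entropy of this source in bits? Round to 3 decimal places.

2.465 bits

H = −Σ pᵢ log₂ pᵢ.
−0.20·log₂(0.20) = 0.4644
−0.15·log₂(0.15) = 0.4105
−0.26·log₂(0.26) = 0.5053
−0.08·log₂(0.08) = 0.2915
−0.09·log₂(0.09) = 0.3127
−0.22·log₂(0.22) = 0.4806
Sum ≈ 2.4650 → 2.465 bits.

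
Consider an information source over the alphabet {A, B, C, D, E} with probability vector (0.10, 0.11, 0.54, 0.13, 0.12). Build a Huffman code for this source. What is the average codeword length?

Repeatedly combine the two least-probable nodes; the expected code length is the sum of the merged weights.
merge 1/10 + 11/100 → 21/100
merge 3/25 + 13/100 → 1/4
merge 21/100 + 1/4 → 23/50
merge 23/50 + 27/50 → 1
L = 21/100 + 1/4 + 23/50 + 1 = 48/25 = 1.92 bits/symbol.

1.92 bits/symbol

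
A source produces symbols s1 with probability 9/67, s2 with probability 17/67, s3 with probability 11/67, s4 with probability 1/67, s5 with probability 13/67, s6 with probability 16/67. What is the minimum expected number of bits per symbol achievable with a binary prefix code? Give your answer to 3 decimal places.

2.463 bits/symbol

Repeatedly combine the two least-probable nodes; the expected code length is the sum of the merged weights.
merge 1/67 + 9/67 → 10/67
merge 10/67 + 11/67 → 21/67
merge 13/67 + 16/67 → 29/67
merge 17/67 + 21/67 → 38/67
merge 29/67 + 38/67 → 1
L = 10/67 + 21/67 + 29/67 + 38/67 + 1 = 165/67 ≈ 2.463 bits/symbol.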